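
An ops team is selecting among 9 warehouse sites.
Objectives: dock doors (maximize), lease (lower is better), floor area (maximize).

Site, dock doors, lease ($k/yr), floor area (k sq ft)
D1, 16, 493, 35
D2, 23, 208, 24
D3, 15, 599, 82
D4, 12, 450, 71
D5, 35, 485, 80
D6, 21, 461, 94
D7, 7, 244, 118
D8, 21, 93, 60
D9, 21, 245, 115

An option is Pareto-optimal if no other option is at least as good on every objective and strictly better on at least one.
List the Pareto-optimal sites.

D1: dominated by D5 (dock doors 35≥16, lease 485≤493, floor area 80≥35).
D2: not dominated.
D3: dominated by D6 (dock doors 21≥15, lease 461≤599, floor area 94≥82).
D4: dominated by D9 (dock doors 21≥12, lease 245≤450, floor area 115≥71).
D5: not dominated (best dock doors).
D6: dominated by D9 (dock doors 21≥21, lease 245≤461, floor area 115≥94).
D7: not dominated (best floor area).
D8: not dominated (best lease).
D9: not dominated.

D2, D5, D7, D8, D9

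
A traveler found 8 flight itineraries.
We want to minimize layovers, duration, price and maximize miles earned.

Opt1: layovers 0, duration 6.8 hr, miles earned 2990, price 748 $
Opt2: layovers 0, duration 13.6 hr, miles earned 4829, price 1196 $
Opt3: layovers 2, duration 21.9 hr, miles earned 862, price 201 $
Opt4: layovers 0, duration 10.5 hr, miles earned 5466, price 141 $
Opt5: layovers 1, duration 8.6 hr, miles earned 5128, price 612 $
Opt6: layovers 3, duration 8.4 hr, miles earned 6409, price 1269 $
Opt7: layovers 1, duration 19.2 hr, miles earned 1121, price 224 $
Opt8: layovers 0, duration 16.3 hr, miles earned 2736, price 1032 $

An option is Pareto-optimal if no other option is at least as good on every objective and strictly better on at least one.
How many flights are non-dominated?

4

Opt1: not dominated (best duration).
Opt2: dominated by Opt4 (layovers 0≤0, duration 10.5≤13.6, miles earned 5466≥4829, price 141≤1196).
Opt3: dominated by Opt4 (layovers 0≤2, duration 10.5≤21.9, miles earned 5466≥862, price 141≤201).
Opt4: not dominated (best price).
Opt5: not dominated.
Opt6: not dominated (best miles earned).
Opt7: dominated by Opt4 (layovers 0≤1, duration 10.5≤19.2, miles earned 5466≥1121, price 141≤224).
Opt8: dominated by Opt1 (layovers 0≤0, duration 6.8≤16.3, miles earned 2990≥2736, price 748≤1032).
Pareto-optimal: Opt1, Opt4, Opt5, Opt6 → 4.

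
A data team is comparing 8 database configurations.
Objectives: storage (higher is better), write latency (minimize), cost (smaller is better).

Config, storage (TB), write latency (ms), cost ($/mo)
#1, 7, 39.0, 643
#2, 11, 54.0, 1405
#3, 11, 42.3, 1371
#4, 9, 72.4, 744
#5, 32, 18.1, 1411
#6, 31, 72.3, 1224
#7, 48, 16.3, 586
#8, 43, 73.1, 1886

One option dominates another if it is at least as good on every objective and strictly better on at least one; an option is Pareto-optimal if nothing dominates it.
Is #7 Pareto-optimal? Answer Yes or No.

Yes

#1: worse on storage (7 vs 48).
#2: worse on storage (11 vs 48).
#3: worse on storage (11 vs 48).
#4: worse on storage (9 vs 48).
#5: worse on storage (32 vs 48).
#6: worse on storage (31 vs 48).
#8: worse on storage (43 vs 48).
No option is at least as good as #7 on every objective and strictly better on one.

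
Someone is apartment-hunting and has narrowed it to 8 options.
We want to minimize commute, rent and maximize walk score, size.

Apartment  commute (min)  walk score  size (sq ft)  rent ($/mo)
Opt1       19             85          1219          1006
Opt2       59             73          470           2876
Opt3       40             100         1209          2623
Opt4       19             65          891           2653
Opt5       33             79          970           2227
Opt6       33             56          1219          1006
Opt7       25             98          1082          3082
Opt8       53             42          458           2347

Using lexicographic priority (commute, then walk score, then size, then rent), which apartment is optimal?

Opt1

First minimize commute: best is 19, kept {Opt1, Opt4}.
Then maximize walk score: best is 85, kept {Opt1}.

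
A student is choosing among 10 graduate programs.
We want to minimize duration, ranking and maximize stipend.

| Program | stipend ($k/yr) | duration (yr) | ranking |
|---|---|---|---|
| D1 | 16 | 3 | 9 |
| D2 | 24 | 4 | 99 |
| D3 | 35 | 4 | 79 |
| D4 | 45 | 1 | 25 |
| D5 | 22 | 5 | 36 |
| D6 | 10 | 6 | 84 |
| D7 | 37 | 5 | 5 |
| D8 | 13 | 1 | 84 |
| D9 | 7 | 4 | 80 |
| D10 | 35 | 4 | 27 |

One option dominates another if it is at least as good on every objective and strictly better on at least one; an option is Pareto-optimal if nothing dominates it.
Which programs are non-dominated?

D1, D4, D7

D1: not dominated.
D2: dominated by D3 (stipend 35≥24, duration 4≤4, ranking 79≤99).
D3: dominated by D4 (stipend 45≥35, duration 1≤4, ranking 25≤79).
D4: not dominated (best stipend).
D5: dominated by D4 (stipend 45≥22, duration 1≤5, ranking 25≤36).
D6: dominated by D1 (stipend 16≥10, duration 3≤6, ranking 9≤84).
D7: not dominated (best ranking).
D8: dominated by D4 (stipend 45≥13, duration 1≤1, ranking 25≤84).
D9: dominated by D1 (stipend 16≥7, duration 3≤4, ranking 9≤80).
D10: dominated by D4 (stipend 45≥35, duration 1≤4, ranking 25≤27).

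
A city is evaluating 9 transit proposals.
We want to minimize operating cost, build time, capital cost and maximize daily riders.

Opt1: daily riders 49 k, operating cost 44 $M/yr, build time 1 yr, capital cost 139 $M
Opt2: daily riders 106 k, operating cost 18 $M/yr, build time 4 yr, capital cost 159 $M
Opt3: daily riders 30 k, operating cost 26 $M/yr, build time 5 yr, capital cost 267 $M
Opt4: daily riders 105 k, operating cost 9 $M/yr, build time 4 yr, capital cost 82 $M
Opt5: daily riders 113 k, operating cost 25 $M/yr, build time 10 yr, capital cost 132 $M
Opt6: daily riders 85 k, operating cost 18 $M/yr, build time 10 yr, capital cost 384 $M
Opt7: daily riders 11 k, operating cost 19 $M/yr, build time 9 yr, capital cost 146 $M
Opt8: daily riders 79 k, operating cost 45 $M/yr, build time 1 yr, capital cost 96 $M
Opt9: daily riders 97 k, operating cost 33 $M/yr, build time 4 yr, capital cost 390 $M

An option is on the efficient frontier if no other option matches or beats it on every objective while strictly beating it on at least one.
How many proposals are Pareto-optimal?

5

Opt1: not dominated.
Opt2: not dominated.
Opt3: dominated by Opt2 (daily riders 106≥30, operating cost 18≤26, build time 4≤5, capital cost 159≤267).
Opt4: not dominated (best operating cost).
Opt5: not dominated (best daily riders).
Opt6: dominated by Opt2 (daily riders 106≥85, operating cost 18≤18, build time 4≤10, capital cost 159≤384).
Opt7: dominated by Opt4 (daily riders 105≥11, operating cost 9≤19, build time 4≤9, capital cost 82≤146).
Opt8: not dominated.
Opt9: dominated by Opt2 (daily riders 106≥97, operating cost 18≤33, build time 4≤4, capital cost 159≤390).
Pareto-optimal: Opt1, Opt2, Opt4, Opt5, Opt8 → 5.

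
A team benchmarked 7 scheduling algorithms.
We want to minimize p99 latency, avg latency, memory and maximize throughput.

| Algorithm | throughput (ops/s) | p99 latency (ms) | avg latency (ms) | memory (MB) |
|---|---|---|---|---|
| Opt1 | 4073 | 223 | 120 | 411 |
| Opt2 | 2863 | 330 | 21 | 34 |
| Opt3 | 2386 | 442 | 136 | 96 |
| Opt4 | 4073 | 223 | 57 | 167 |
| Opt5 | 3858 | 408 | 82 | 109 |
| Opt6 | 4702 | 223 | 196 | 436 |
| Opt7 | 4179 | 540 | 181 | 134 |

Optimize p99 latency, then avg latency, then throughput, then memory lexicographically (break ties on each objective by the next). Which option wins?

Opt4

First minimize p99 latency: best is 223, kept {Opt1, Opt4, Opt6}.
Then minimize avg latency: best is 57, kept {Opt4}.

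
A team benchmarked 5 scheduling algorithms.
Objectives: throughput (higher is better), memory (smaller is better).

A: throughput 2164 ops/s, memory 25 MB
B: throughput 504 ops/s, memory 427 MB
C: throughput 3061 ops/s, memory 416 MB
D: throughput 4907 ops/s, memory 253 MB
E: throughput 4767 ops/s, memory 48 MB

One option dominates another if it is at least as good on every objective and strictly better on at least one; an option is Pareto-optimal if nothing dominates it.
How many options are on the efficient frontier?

A: not dominated (best memory).
B: dominated by A (throughput 2164≥504, memory 25≤427).
C: dominated by D (throughput 4907≥3061, memory 253≤416).
D: not dominated (best throughput).
E: not dominated.
Pareto-optimal: A, D, E → 3.

3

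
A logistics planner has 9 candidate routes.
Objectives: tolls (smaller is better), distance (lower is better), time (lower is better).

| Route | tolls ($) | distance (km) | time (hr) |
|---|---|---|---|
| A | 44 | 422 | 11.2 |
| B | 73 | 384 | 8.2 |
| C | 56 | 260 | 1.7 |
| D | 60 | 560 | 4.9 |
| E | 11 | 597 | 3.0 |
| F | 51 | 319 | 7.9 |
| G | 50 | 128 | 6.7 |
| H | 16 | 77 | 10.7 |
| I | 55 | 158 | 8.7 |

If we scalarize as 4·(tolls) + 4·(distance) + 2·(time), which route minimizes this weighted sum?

H

A: 4·44 + 4·422 + 2·11.2 = 1886.4
B: 4·73 + 4·384 + 2·8.2 = 1844.4
C: 4·56 + 4·260 + 2·1.7 = 1267.4
D: 4·60 + 4·560 + 2·4.9 = 2489.8
E: 4·11 + 4·597 + 2·3.0 = 2438.0
F: 4·51 + 4·319 + 2·7.9 = 1495.8
G: 4·50 + 4·128 + 2·6.7 = 725.4
H: 4·16 + 4·77 + 2·10.7 = 393.4
I: 4·55 + 4·158 + 2·8.7 = 869.4
Lowest: H at 393.4.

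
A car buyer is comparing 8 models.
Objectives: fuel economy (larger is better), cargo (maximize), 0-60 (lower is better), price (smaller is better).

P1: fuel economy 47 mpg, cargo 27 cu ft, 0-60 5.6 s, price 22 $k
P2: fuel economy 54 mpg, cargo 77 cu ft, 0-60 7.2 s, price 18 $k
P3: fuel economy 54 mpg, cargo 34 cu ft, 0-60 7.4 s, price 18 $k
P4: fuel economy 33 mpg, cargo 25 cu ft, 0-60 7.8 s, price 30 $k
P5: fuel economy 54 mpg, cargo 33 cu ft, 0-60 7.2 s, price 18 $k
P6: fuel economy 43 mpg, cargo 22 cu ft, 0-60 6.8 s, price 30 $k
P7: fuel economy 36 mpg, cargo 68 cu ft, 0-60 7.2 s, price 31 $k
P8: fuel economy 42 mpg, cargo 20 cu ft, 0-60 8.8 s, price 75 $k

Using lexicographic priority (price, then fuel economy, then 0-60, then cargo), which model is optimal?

First minimize price: best is 18, kept {P2, P3, P5}.
Then maximize fuel economy: best is 54, kept {P2, P3, P5}.
Then minimize 0-60: best is 7.2, kept {P2, P5}.
Then maximize cargo: best is 77, kept {P2}.

P2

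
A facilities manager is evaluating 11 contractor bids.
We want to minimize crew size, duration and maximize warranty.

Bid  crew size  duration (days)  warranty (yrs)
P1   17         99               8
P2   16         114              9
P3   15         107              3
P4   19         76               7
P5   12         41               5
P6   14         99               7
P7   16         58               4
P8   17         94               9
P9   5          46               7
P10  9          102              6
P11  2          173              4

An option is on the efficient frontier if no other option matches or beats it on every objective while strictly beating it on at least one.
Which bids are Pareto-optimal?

P2, P5, P8, P9, P11

P1: dominated by P8 (crew size 17≤17, duration 94≤99, warranty 9≥8).
P2: not dominated.
P3: dominated by P5 (crew size 12≤15, duration 41≤107, warranty 5≥3).
P4: dominated by P9 (crew size 5≤19, duration 46≤76, warranty 7≥7).
P5: not dominated (best duration).
P6: dominated by P9 (crew size 5≤14, duration 46≤99, warranty 7≥7).
P7: dominated by P5 (crew size 12≤16, duration 41≤58, warranty 5≥4).
P8: not dominated.
P9: not dominated.
P10: dominated by P9 (crew size 5≤9, duration 46≤102, warranty 7≥6).
P11: not dominated (best crew size).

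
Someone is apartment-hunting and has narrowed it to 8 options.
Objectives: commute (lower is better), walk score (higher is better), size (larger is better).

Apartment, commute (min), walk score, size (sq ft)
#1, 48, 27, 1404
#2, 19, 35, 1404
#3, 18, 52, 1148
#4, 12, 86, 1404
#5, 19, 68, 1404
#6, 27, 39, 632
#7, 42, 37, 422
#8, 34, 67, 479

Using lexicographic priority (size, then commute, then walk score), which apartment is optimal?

First maximize size: best is 1404, kept {#1, #2, #4, #5}.
Then minimize commute: best is 12, kept {#4}.

#4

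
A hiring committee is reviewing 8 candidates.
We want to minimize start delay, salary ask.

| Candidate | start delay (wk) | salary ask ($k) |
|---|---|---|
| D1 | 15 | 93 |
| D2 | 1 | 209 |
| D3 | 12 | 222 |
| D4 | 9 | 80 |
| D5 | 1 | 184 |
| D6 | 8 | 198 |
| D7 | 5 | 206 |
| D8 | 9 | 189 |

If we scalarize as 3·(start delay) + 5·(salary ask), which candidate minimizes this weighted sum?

D1: 3·15 + 5·93 = 510
D2: 3·1 + 5·209 = 1048
D3: 3·12 + 5·222 = 1146
D4: 3·9 + 5·80 = 427
D5: 3·1 + 5·184 = 923
D6: 3·8 + 5·198 = 1014
D7: 3·5 + 5·206 = 1045
D8: 3·9 + 5·189 = 972
Lowest: D4 at 427.

D4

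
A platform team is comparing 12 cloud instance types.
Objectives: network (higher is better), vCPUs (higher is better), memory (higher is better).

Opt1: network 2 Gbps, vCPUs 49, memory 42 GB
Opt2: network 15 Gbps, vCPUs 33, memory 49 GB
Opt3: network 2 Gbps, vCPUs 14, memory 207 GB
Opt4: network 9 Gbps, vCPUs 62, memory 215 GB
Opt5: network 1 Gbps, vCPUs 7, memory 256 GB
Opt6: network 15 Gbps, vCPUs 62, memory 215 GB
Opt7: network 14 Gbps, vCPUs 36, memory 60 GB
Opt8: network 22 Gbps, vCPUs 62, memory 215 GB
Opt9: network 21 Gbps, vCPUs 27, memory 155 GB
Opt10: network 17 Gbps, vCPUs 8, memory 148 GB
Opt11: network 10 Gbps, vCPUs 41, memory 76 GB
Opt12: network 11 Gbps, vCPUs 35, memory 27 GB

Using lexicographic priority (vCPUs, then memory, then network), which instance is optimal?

First maximize vCPUs: best is 62, kept {Opt4, Opt6, Opt8}.
Then maximize memory: best is 215, kept {Opt4, Opt6, Opt8}.
Then maximize network: best is 22, kept {Opt8}.

Opt8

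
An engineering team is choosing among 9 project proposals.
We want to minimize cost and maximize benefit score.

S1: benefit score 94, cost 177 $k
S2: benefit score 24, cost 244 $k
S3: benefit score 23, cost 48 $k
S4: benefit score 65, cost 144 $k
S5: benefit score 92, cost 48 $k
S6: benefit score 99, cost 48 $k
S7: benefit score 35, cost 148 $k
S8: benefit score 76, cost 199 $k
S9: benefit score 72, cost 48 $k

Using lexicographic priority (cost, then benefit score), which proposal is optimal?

First minimize cost: best is 48, kept {S3, S5, S6, S9}.
Then maximize benefit score: best is 99, kept {S6}.

S6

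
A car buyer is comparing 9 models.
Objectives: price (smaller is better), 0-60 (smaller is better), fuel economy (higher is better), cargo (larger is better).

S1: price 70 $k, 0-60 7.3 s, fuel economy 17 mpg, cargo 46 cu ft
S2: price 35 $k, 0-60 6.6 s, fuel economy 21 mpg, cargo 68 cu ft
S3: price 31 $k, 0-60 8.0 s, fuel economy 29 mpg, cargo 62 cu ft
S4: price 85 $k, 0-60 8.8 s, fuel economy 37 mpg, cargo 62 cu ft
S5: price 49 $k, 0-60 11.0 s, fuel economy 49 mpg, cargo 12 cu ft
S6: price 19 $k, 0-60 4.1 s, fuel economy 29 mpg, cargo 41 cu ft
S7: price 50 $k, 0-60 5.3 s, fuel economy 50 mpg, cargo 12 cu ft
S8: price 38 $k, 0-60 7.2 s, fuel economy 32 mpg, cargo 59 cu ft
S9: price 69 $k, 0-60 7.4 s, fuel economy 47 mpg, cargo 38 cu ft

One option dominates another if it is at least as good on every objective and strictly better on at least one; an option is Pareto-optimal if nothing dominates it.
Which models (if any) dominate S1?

S2, S8

S2: price 35≤70, 0-60 6.6≤7.3, fuel economy 21≥17, cargo 68≥46 — dominates S1.
S8: price 38≤70, 0-60 7.2≤7.3, fuel economy 32≥17, cargo 59≥46 — dominates S1.
Others (S3, S4, S5, S6, S7, S9) are each worse than S1 on at least one objective.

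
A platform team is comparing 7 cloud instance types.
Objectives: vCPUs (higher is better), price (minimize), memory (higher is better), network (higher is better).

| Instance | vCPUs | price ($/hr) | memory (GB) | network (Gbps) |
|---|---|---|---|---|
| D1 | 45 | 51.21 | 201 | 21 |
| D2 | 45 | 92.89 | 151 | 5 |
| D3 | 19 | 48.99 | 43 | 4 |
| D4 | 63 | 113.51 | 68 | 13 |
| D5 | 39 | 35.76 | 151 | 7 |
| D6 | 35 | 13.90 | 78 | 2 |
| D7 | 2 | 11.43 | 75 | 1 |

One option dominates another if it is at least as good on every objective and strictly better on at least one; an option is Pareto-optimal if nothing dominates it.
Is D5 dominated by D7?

No

D7 vs D5: D7 is worse on vCPUs (2 vs 39), so it does not dominate D5.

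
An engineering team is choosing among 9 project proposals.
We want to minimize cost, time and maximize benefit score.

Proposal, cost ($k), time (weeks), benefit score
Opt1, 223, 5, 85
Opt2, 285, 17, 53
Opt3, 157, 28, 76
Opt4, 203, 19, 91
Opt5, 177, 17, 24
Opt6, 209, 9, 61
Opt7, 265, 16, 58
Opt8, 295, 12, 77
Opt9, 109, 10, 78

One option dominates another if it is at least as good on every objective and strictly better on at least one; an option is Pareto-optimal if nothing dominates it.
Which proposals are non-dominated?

Opt1, Opt4, Opt6, Opt9

Opt1: not dominated (best time).
Opt2: dominated by Opt1 (cost 223≤285, time 5≤17, benefit score 85≥53).
Opt3: dominated by Opt9 (cost 109≤157, time 10≤28, benefit score 78≥76).
Opt4: not dominated (best benefit score).
Opt5: dominated by Opt9 (cost 109≤177, time 10≤17, benefit score 78≥24).
Opt6: not dominated.
Opt7: dominated by Opt1 (cost 223≤265, time 5≤16, benefit score 85≥58).
Opt8: dominated by Opt1 (cost 223≤295, time 5≤12, benefit score 85≥77).
Opt9: not dominated (best cost).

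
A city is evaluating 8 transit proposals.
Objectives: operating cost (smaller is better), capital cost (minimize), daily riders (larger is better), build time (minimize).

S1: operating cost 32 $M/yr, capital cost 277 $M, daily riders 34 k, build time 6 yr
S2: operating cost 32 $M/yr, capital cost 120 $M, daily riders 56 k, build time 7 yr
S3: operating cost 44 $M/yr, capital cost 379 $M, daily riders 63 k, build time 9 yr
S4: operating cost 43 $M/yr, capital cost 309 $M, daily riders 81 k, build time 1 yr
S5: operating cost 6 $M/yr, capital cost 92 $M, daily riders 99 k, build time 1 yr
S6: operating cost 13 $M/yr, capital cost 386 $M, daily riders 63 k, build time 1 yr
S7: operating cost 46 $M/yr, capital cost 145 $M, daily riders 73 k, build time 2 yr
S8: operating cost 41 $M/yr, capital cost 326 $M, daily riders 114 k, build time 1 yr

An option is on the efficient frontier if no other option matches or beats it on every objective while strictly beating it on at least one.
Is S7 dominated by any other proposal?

S5 vs S7: operating cost 6≤46, capital cost 92≤145, daily riders 99≥73, build time 1≤2 — S5 is at least as good on every objective and strictly better on at least one, so S5 dominates S7.

Yes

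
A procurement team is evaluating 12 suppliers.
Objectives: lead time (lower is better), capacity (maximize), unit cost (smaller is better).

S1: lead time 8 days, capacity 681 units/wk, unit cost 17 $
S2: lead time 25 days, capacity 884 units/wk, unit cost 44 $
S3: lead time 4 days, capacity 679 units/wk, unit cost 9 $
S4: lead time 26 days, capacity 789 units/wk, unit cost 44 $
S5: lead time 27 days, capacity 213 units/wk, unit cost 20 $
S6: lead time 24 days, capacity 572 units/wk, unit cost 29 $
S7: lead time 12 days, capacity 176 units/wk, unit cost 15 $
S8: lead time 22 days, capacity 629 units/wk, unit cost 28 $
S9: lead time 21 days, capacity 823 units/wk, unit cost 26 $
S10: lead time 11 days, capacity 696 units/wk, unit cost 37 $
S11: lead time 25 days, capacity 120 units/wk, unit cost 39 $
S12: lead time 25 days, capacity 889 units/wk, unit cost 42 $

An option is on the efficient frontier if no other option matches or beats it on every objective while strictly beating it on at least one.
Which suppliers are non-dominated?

S1: not dominated.
S2: dominated by S12 (lead time 25≤25, capacity 889≥884, unit cost 42≤44).
S3: not dominated (best lead time).
S4: dominated by S2 (lead time 25≤26, capacity 884≥789, unit cost 44≤44).
S5: dominated by S1 (lead time 8≤27, capacity 681≥213, unit cost 17≤20).
S6: dominated by S1 (lead time 8≤24, capacity 681≥572, unit cost 17≤29).
S7: dominated by S3 (lead time 4≤12, capacity 679≥176, unit cost 9≤15).
S8: dominated by S1 (lead time 8≤22, capacity 681≥629, unit cost 17≤28).
S9: not dominated.
S10: not dominated.
S11: dominated by S1 (lead time 8≤25, capacity 681≥120, unit cost 17≤39).
S12: not dominated (best capacity).

S1, S3, S9, S10, S12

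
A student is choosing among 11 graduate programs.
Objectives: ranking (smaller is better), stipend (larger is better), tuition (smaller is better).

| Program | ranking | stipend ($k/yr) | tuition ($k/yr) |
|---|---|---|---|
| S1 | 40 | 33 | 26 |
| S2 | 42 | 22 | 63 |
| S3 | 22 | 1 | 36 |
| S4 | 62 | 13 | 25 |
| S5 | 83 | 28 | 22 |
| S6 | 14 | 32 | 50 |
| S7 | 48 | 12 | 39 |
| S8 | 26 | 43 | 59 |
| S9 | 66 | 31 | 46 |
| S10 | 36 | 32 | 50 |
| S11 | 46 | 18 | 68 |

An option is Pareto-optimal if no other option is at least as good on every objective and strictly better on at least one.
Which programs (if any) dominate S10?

S6

S6: ranking 14≤36, stipend 32≥32, tuition 50≤50 — dominates S10.
Others (S1, S2, S3, S4, S5, S7, S8, S9, S11) are each worse than S10 on at least one objective.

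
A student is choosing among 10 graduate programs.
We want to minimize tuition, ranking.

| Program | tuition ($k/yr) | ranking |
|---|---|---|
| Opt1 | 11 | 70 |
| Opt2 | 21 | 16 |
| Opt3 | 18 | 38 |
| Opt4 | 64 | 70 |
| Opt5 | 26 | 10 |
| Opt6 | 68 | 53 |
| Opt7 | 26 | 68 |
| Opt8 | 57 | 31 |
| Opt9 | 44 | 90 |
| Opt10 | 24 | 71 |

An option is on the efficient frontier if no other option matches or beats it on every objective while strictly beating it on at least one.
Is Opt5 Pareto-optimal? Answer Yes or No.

Yes

Opt1: worse on ranking (70 vs 10).
Opt2: worse on ranking (16 vs 10).
Opt3: worse on ranking (38 vs 10).
Opt4: worse on tuition (64 vs 26).
Opt6: worse on tuition (68 vs 26).
Opt7: worse on ranking (68 vs 10).
Opt8: worse on tuition (57 vs 26).
Opt9: worse on tuition (44 vs 26).
Opt10: worse on ranking (71 vs 10).
No option is at least as good as Opt5 on every objective and strictly better on one.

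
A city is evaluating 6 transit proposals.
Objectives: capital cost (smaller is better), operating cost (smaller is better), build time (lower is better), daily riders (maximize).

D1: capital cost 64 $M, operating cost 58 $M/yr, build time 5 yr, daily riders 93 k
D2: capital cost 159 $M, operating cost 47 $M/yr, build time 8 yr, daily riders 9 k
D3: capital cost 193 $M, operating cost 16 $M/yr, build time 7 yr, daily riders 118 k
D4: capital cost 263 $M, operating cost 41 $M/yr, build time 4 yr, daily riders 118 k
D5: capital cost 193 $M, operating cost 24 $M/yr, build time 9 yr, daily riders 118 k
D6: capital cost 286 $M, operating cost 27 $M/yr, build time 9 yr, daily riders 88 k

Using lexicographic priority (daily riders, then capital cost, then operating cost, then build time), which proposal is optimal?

First maximize daily riders: best is 118, kept {D3, D4, D5}.
Then minimize capital cost: best is 193, kept {D3, D5}.
Then minimize operating cost: best is 16, kept {D3}.

D3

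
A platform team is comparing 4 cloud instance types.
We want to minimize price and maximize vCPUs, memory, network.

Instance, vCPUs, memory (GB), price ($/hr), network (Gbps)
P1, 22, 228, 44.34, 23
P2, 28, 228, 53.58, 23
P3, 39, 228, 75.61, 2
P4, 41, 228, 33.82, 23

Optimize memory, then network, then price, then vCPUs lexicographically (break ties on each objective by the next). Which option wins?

P4

First maximize memory: best is 228, kept {P1, P2, P3, P4}.
Then maximize network: best is 23, kept {P1, P2, P4}.
Then minimize price: best is 33.82, kept {P4}.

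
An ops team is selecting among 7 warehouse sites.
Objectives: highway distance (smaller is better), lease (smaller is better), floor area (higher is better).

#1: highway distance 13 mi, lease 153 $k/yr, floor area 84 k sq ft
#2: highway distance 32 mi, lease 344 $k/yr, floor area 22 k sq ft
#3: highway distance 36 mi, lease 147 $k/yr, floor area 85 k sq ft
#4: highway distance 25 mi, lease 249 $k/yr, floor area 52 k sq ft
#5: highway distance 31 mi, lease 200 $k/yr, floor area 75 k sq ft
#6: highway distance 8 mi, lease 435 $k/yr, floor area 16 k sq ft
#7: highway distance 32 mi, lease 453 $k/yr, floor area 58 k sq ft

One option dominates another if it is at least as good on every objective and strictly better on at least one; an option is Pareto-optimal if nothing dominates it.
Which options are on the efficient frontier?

#1: not dominated.
#2: dominated by #1 (highway distance 13≤32, lease 153≤344, floor area 84≥22).
#3: not dominated (best lease).
#4: dominated by #1 (highway distance 13≤25, lease 153≤249, floor area 84≥52).
#5: dominated by #1 (highway distance 13≤31, lease 153≤200, floor area 84≥75).
#6: not dominated (best highway distance).
#7: dominated by #1 (highway distance 13≤32, lease 153≤453, floor area 84≥58).

#1, #3, #6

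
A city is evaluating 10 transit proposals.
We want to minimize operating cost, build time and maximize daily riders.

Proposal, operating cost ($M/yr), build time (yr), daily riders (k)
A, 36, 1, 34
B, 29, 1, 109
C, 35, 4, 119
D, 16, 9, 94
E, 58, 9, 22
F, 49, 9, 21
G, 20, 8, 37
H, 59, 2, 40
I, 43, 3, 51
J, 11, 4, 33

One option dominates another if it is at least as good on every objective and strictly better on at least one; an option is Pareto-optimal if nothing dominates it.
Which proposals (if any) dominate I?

B: operating cost 29≤43, build time 1≤3, daily riders 109≥51 — dominates I.
Others (A, C, D, E, F, G, H, J) are each worse than I on at least one objective.

B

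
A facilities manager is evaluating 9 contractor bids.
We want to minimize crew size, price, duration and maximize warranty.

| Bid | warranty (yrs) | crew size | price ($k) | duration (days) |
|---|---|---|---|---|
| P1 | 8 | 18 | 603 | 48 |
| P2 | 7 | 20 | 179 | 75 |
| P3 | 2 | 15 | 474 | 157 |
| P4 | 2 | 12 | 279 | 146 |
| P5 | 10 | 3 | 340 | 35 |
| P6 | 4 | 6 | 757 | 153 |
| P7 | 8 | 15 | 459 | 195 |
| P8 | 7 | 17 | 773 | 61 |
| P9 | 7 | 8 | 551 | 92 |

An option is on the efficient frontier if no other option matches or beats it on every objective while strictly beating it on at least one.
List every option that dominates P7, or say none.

P5

P5: warranty 10≥8, crew size 3≤15, price 340≤459, duration 35≤195 — dominates P7.
Others (P1, P2, P3, P4, P6, P8, P9) are each worse than P7 on at least one objective.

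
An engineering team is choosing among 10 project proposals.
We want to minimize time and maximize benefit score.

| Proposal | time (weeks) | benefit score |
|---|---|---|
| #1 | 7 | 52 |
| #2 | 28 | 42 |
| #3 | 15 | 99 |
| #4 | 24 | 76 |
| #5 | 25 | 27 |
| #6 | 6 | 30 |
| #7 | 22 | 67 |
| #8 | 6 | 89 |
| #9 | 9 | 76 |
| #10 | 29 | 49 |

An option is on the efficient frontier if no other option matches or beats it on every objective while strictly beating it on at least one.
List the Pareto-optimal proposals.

#3, #8

#1: dominated by #8 (time 6≤7, benefit score 89≥52).
#2: dominated by #1 (time 7≤28, benefit score 52≥42).
#3: not dominated (best benefit score).
#4: dominated by #3 (time 15≤24, benefit score 99≥76).
#5: dominated by #1 (time 7≤25, benefit score 52≥27).
#6: dominated by #8 (time 6≤6, benefit score 89≥30).
#7: dominated by #3 (time 15≤22, benefit score 99≥67).
#8: not dominated.
#9: dominated by #8 (time 6≤9, benefit score 89≥76).
#10: dominated by #1 (time 7≤29, benefit score 52≥49).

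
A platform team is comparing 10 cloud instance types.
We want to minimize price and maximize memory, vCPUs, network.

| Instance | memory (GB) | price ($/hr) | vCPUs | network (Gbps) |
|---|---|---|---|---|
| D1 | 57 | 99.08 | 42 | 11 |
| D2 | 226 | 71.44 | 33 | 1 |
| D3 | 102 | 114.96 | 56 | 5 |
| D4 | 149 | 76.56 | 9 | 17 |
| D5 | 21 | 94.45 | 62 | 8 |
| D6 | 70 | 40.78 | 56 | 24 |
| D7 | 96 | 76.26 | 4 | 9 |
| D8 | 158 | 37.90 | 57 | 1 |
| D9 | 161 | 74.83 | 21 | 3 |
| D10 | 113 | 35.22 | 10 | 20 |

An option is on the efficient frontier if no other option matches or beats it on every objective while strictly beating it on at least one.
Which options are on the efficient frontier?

D1: dominated by D6 (memory 70≥57, price 40.78≤99.08, vCPUs 56≥42, network 24≥11).
D2: not dominated (best memory).
D3: not dominated.
D4: not dominated.
D5: not dominated (best vCPUs).
D6: not dominated (best network).
D7: dominated by D10 (memory 113≥96, price 35.22≤76.26, vCPUs 10≥4, network 20≥9).
D8: not dominated.
D9: not dominated.
D10: not dominated (best price).

D2, D3, D4, D5, D6, D8, D9, D10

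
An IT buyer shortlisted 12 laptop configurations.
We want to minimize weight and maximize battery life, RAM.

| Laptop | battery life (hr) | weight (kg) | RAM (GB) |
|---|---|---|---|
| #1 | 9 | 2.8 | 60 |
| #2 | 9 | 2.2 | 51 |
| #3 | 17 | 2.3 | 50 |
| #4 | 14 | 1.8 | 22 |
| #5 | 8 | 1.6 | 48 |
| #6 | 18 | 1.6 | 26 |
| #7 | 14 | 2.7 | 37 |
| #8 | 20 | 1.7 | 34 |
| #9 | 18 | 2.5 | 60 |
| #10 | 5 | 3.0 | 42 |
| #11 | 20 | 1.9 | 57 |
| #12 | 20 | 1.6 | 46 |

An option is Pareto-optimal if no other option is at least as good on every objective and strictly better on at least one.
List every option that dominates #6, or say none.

#12

#12: battery life 20≥18, weight 1.6≤1.6, RAM 46≥26 — dominates #6.
Others (#1, #2, #3, #4, #5, #7, #8, #9, #10, #11) are each worse than #6 on at least one objective.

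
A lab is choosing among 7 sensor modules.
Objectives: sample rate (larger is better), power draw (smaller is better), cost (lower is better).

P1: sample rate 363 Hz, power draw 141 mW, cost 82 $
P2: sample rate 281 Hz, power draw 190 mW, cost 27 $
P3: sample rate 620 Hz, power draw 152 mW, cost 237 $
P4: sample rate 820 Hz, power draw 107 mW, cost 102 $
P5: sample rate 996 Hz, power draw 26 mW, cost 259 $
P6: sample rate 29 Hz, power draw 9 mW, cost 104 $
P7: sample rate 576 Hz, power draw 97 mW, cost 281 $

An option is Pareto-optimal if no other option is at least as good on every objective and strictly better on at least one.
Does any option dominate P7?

Yes

P5 vs P7: sample rate 996≥576, power draw 26≤97, cost 259≤281 — P5 is at least as good on every objective and strictly better on at least one, so P5 dominates P7.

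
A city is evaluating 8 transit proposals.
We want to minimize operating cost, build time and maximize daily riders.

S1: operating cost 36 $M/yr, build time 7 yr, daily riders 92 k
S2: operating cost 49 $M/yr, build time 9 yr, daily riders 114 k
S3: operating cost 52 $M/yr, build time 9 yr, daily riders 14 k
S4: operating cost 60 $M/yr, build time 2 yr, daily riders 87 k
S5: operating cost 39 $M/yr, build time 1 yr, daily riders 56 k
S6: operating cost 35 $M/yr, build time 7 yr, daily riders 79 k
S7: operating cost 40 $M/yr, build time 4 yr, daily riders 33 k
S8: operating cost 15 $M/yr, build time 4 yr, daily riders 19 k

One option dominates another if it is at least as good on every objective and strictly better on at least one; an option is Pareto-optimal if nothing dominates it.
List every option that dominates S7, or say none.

S5: operating cost 39≤40, build time 1≤4, daily riders 56≥33 — dominates S7.
Others (S1, S2, S3, S4, S6, S8) are each worse than S7 on at least one objective.

S5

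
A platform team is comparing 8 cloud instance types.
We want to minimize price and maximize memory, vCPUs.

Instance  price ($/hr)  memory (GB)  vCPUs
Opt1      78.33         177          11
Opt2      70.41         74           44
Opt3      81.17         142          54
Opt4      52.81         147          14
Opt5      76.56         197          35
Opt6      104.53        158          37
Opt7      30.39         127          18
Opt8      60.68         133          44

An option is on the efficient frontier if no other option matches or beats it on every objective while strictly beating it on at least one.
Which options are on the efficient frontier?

Opt3, Opt4, Opt5, Opt6, Opt7, Opt8

Opt1: dominated by Opt5 (price 76.56≤78.33, memory 197≥177, vCPUs 35≥11).
Opt2: dominated by Opt8 (price 60.68≤70.41, memory 133≥74, vCPUs 44≥44).
Opt3: not dominated (best vCPUs).
Opt4: not dominated.
Opt5: not dominated (best memory).
Opt6: not dominated.
Opt7: not dominated (best price).
Opt8: not dominated.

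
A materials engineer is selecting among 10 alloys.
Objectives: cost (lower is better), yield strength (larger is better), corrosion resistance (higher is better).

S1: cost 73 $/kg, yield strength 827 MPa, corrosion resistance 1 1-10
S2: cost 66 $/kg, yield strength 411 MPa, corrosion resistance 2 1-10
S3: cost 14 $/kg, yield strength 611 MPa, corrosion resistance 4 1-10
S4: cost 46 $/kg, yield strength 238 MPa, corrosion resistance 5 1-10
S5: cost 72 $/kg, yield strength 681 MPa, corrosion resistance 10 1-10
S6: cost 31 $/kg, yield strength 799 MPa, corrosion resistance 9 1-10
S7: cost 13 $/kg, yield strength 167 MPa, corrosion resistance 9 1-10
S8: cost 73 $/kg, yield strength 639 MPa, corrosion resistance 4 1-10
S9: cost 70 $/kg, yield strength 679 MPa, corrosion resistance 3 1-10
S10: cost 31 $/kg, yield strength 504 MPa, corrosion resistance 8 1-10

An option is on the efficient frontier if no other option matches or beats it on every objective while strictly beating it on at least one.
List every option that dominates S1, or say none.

S2: worse on yield strength (411 vs 827).
S3: worse on yield strength (611 vs 827).
S4: worse on yield strength (238 vs 827).
S5: worse on yield strength (681 vs 827).
S6: worse on yield strength (799 vs 827).
S7: worse on yield strength (167 vs 827).
S8: worse on yield strength (639 vs 827).
S9: worse on yield strength (679 vs 827).
S10: worse on yield strength (504 vs 827).
No option dominates S1.

none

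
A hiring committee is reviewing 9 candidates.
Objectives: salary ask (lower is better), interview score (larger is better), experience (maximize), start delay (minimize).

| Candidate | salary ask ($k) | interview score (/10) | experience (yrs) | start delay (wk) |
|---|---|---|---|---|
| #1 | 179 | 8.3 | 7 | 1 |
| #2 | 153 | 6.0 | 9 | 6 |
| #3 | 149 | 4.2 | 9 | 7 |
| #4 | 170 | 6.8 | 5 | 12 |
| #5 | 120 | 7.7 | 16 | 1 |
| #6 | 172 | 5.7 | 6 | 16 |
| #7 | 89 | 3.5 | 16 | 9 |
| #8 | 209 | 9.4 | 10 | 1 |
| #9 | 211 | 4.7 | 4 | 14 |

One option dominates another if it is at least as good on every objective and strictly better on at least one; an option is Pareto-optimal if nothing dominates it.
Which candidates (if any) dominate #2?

#5

#5: salary ask 120≤153, interview score 7.7≥6.0, experience 16≥9, start delay 1≤6 — dominates #2.
Others (#1, #3, #4, #6, #7, #8, #9) are each worse than #2 on at least one objective.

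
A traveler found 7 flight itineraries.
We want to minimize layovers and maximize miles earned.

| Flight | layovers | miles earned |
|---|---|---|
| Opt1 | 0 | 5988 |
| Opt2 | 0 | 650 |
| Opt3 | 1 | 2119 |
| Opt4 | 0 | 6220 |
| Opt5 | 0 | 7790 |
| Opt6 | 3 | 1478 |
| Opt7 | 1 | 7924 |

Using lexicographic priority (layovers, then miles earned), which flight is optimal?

Opt5

First minimize layovers: best is 0, kept {Opt1, Opt2, Opt4, Opt5}.
Then maximize miles earned: best is 7790, kept {Opt5}.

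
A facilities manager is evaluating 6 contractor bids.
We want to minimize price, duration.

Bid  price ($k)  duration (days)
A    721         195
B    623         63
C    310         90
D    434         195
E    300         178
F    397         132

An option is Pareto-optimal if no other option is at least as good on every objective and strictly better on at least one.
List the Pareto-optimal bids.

A: dominated by B (price 623≤721, duration 63≤195).
B: not dominated (best duration).
C: not dominated.
D: dominated by C (price 310≤434, duration 90≤195).
E: not dominated (best price).
F: dominated by C (price 310≤397, duration 90≤132).

B, C, E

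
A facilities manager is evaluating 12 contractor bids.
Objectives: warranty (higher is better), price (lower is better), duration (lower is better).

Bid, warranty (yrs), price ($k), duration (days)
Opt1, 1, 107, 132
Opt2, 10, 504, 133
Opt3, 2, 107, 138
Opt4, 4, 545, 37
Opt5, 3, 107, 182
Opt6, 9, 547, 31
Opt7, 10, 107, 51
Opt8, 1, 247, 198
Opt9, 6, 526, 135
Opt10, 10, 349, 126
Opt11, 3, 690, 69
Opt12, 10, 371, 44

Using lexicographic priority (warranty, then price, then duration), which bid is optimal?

Opt7

First maximize warranty: best is 10, kept {Opt2, Opt7, Opt10, Opt12}.
Then minimize price: best is 107, kept {Opt7}.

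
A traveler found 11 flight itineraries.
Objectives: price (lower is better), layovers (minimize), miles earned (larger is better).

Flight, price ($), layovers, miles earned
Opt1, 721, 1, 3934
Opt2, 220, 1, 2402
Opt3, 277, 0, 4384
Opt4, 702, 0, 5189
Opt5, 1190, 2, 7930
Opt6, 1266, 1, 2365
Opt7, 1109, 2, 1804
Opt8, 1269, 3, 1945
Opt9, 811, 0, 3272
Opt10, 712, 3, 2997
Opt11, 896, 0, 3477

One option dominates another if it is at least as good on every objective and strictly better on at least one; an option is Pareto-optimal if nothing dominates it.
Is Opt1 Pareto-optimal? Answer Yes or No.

No

Opt3 vs Opt1: price 277≤721, layovers 0≤1, miles earned 4384≥3934 — Opt3 is at least as good on every objective and strictly better on at least one, so Opt3 dominates Opt1.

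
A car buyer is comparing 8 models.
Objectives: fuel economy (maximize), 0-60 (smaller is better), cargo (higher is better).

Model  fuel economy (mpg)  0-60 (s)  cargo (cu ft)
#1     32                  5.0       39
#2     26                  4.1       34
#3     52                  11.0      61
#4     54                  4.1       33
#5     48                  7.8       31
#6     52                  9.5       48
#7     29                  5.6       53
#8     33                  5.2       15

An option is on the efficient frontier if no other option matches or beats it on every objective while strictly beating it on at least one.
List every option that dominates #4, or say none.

none

#1: worse on fuel economy (32 vs 54).
#2: worse on fuel economy (26 vs 54).
#3: worse on fuel economy (52 vs 54).
#5: worse on fuel economy (48 vs 54).
#6: worse on fuel economy (52 vs 54).
#7: worse on fuel economy (29 vs 54).
#8: worse on fuel economy (33 vs 54).
No option dominates #4.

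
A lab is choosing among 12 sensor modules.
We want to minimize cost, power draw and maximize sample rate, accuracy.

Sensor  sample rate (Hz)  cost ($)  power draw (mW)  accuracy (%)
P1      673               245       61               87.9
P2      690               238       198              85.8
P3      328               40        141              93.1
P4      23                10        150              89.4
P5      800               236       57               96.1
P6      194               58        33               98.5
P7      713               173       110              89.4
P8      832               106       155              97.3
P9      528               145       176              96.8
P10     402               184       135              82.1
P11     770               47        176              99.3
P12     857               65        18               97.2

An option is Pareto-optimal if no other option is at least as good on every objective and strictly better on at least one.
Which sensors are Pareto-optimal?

P3, P4, P6, P8, P11, P12

P1: dominated by P5 (sample rate 800≥673, cost 236≤245, power draw 57≤61, accuracy 96.1≥87.9).
P2: dominated by P5 (sample rate 800≥690, cost 236≤238, power draw 57≤198, accuracy 96.1≥85.8).
P3: not dominated.
P4: not dominated (best cost).
P5: dominated by P12 (sample rate 857≥800, cost 65≤236, power draw 18≤57, accuracy 97.2≥96.1).
P6: not dominated.
P7: dominated by P12 (sample rate 857≥713, cost 65≤173, power draw 18≤110, accuracy 97.2≥89.4).
P8: not dominated.
P9: dominated by P8 (sample rate 832≥528, cost 106≤145, power draw 155≤176, accuracy 97.3≥96.8).
P10: dominated by P7 (sample rate 713≥402, cost 173≤184, power draw 110≤135, accuracy 89.4≥82.1).
P11: not dominated (best accuracy).
P12: not dominated (best sample rate).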